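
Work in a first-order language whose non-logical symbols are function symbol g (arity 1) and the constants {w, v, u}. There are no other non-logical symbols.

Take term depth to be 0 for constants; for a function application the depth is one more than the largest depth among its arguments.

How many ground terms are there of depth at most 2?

9

Write N_k for the number of ground terms of depth ≤ k. A term of depth ≤ k is either a constant or a function symbol applied to arguments of depth ≤ k−1, so N_k = 3 + N_{k-1}.
N_0 = 3
N_1 = 3 + 3 = 6
N_2 = 3 + 6 = 9
Explicitly: w, v, u, g(w), g(v), g(u), g(g(w)), g(g(v)), g(g(u)).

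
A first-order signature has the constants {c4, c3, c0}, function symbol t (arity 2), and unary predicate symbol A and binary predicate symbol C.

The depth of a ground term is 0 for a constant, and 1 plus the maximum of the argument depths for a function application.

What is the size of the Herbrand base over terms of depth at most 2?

First count ground terms of depth ≤ 2.
Let N_k count ground terms of depth at most k. Each non-constant term of depth ≤ k is some function symbol applied to depth-≤(k−1) arguments, giving N_k = 3 + N_{k-1}^2.
N_0 = 3
N_1 = 3 + 3^2 = 12
N_2 = 3 + 12^2 = 147
So |H| = 147.
For each predicate symbol, the number of ground atoms is |H| raised to its arity; summing:
  A: 147;  C: 147^2 = 21609
Total ground atoms: 147 + 21609 = 21756.

21756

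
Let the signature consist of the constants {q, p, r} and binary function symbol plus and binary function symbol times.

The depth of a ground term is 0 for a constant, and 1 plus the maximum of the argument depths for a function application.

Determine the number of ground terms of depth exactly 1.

18

Let N_k = |{terms of depth ≤ k}|. Then N_0 = 3 and N_k = 3 + N_{k-1}^2 + N_{k-1}^2 for k ≥ 1 (one summand per function symbol, arity giving the exponent).
N_0 = 3
N_1 = 3 + 3^2 + 3^2 = 21
Terms of depth exactly 1: N_1 − N_0 = 21 − 3 = 18.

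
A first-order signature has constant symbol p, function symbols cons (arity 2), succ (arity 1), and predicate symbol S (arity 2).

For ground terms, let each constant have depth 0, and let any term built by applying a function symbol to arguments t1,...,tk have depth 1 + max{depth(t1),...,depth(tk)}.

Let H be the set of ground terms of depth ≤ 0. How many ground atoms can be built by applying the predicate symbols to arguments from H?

1

First count ground terms of depth ≤ 0.
Write N_k for the number of ground terms of depth ≤ k. A term of depth ≤ k is either a constant or a function symbol applied to arguments of depth ≤ k−1, so N_k = 1 + N_{k-1}^2 + N_{k-1}.
N_0 = 1
Explicitly: p.
So |H| = 1.
Ground atoms are formed by filling each argument slot of a predicate with a term from H, so an r-ary predicate gives |H|^r atoms:
  S: 1^2 = 1
Total ground atoms: 1.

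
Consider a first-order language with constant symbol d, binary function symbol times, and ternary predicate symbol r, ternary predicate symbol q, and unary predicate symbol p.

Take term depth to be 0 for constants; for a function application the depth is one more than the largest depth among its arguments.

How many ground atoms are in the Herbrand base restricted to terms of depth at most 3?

First count ground terms of depth ≤ 3.
Let N_k = |{terms of depth ≤ k}|. Then N_0 = 1 and N_k = 1 + N_{k-1}^2 for k ≥ 1 (one summand per function symbol, arity giving the exponent).
N_0 = 1
N_1 = 1 + 1^2 = 2
N_2 = 1 + 2^2 = 5
N_3 = 1 + 5^2 = 26
So |H| = 26.
Ground atoms are formed by filling each argument slot of a predicate with a term from H, so an r-ary predicate gives |H|^r atoms:
  r: 26^3 = 17576;  q: 26^3 = 17576;  p: 26
Total ground atoms: 17576 + 17576 + 26 = 35178.

35178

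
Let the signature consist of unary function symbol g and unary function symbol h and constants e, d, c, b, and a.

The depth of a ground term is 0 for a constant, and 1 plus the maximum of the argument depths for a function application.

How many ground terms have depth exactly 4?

80

If N_k denotes the number of depth-≤k ground terms, the 5 constants give N_0 = 5, and each function symbol of arity r contributes N_{k-1}^r new terms at level k: N_k = 5 + N_{k-1} + N_{k-1}.
N_0 = 5
N_1 = 5 + 5 + 5 = 15
N_2 = 5 + 15 + 15 = 35
N_3 = 5 + 35 + 35 = 75
N_4 = 5 + 75 + 75 = 155
Terms of depth exactly 4: N_4 − N_3 = 155 − 75 = 80.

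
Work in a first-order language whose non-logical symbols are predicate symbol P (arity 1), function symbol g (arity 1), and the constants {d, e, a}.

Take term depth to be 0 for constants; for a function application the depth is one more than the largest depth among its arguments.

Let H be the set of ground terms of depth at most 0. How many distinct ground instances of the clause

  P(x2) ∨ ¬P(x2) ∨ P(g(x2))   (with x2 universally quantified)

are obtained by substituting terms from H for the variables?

3

Ground terms of depth ≤ 0:
  Let N_k count ground terms of depth at most k. Each non-constant term of depth ≤ k is some function symbol applied to depth-≤(k−1) arguments, giving N_k = 3 + N_{k-1}.
  N_0 = 3
  Explicitly: d, e, a.
So there are 3 ground terms available for substitution.
The body mentions the single quantified variable x2; since ground terms form a free algebra, no two substitutions collapse to the same formula.
Number of ground instances = 3.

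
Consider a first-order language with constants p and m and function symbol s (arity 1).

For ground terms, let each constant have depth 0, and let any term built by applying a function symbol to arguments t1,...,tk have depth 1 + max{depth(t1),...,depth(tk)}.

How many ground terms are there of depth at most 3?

If N_k denotes the number of depth-≤k ground terms, the 2 constants give N_0 = 2, and each function symbol of arity r contributes N_{k-1}^r new terms at level k: N_k = 2 + N_{k-1}.
N_0 = 2
N_1 = 2 + 2 = 4
N_2 = 2 + 4 = 6
N_3 = 2 + 6 = 8

8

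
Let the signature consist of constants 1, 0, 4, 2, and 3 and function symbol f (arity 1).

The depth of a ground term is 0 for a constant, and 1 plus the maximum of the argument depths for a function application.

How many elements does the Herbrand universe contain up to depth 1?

10

Let N_k = |{terms of depth ≤ k}|. Then N_0 = 5 and N_k = 5 + N_{k-1} for k ≥ 1 (one summand per function symbol, arity giving the exponent).
N_0 = 5
N_1 = 5 + 5 = 10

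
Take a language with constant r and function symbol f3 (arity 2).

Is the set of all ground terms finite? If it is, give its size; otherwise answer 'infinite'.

infinite

The signature has at least one function symbol (f3, arity 2) and at least one constant (r).
Iterating f3 gives infinitely many distinct ground terms: r, f3(r, r), f3(f3(r, r), f3(r, r)), ...
So the Herbrand universe is infinite.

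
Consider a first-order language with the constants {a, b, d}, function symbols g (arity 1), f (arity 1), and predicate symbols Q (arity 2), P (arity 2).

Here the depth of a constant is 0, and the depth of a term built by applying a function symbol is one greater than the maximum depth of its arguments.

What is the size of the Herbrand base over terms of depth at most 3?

First count ground terms of depth ≤ 3.
Count level by level. With function symbols g/1, f/1, the terms of depth ≤ k are the 3 constants together with each function applied to depth-≤(k−1) tuples, so N_k = 3 + N_{k-1} + N_{k-1}.
N_0 = 3
N_1 = 3 + 3 + 3 = 9
N_2 = 3 + 9 + 9 = 21
N_3 = 3 + 21 + 21 = 45
So |H| = 45.
A ground atom is a predicate applied to a tuple of terms from H, so the count is the sum over predicates of |H|^arity:
  Q: 45^2 = 2025;  P: 45^2 = 2025
Total ground atoms: 2025 + 2025 = 4050.

4050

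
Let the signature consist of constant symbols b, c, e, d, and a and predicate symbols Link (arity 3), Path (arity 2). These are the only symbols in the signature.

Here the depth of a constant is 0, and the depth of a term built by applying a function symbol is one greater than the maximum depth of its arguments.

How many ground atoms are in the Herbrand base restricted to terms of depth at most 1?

150

First count ground terms of depth ≤ 1.
With no function symbols every ground term is a constant, so there are exactly 5 ground terms at every depth bound.
N_0 = 5
N_1 = 5
So |H| = 5.
For each predicate symbol, the number of ground atoms is |H| raised to its arity; summing:
  Link: 5^3 = 125;  Path: 5^2 = 25
Total ground atoms: 125 + 25 = 150.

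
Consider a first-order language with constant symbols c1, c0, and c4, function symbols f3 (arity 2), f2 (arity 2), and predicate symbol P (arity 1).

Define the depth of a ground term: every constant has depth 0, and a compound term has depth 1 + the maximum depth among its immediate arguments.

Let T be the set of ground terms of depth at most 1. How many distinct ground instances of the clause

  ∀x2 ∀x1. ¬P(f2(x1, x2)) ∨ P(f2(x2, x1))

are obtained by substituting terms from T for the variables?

Ground terms of depth ≤ 1:
  Write N_k for the number of ground terms of depth ≤ k. A term of depth ≤ k is either a constant or a function symbol applied to arguments of depth ≤ k−1, so N_k = 3 + N_{k-1}^2 + N_{k-1}^2.
  N_0 = 3
  N_1 = 3 + 3^2 + 3^2 = 21
So there are 21 ground terms available for substitution.
The clause has 2 distinct variables (x2, x1), each appearing in the body. In the free term algebra distinct substitutions yield syntactically distinct ground instances.
Number of ground instances = 21^2 = 441.

441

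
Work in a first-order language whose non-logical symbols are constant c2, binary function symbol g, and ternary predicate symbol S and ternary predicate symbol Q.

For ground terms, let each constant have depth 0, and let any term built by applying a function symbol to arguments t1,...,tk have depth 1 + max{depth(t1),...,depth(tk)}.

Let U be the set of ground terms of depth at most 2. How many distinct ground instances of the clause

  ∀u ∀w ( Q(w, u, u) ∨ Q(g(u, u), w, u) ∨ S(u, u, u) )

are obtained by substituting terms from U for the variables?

Ground terms of depth ≤ 2:
  Write N_k for the number of ground terms of depth ≤ k. A term of depth ≤ k is either a constant or a function symbol applied to arguments of depth ≤ k−1, so N_k = 1 + N_{k-1}^2.
  N_0 = 1
  N_1 = 1 + 1^2 = 2
  N_2 = 1 + 2^2 = 5
  Explicitly: c2, g(c2, c2), g(c2, g(c2, c2)), g(g(c2, c2), c2), g(g(c2, c2), g(c2, c2)).
So there are 5 ground terms available for substitution.
There are 2 variables to instantiate (u, w), each occurring in at least one literal, so different choices give different ground instances.
Number of ground instances = 5^2 = 25.

25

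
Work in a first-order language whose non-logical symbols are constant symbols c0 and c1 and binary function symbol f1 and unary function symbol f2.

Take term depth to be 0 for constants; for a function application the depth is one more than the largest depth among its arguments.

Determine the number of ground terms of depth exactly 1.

6

Let N_k = |{terms of depth ≤ k}|. Then N_0 = 2 and N_k = 2 + N_{k-1}^2 + N_{k-1} for k ≥ 1 (one summand per function symbol, arity giving the exponent).
N_0 = 2
N_1 = 2 + 2^2 + 2 = 8
Terms of depth exactly 1: N_1 − N_0 = 8 − 2 = 6.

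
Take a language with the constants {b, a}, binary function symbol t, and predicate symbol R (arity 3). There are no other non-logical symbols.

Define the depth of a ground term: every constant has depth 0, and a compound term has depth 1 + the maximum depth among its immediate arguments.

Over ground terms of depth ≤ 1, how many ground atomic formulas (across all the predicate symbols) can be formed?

216

First count ground terms of depth ≤ 1.
Count level by level. With function symbols t/2, the terms of depth ≤ k are the 2 constants together with each function applied to depth-≤(k−1) tuples, so N_k = 2 + N_{k-1}^2.
N_0 = 2
N_1 = 2 + 2^2 = 6
Explicitly: b, a, t(b, b), t(b, a), t(a, b), t(a, a).
So |H| = 6.
Each predicate of arity r yields |H|^r ground atoms (one per choice of an r-tuple from H):
  R: 6^3 = 216
Total ground atoms: 216.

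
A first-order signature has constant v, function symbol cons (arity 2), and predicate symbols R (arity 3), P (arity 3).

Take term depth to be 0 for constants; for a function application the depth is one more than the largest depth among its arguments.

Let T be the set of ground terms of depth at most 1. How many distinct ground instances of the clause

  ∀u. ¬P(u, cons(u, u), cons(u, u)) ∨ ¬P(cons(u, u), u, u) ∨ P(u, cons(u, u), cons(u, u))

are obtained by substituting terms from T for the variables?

2

Ground terms of depth ≤ 1:
  If N_k denotes the number of depth-≤k ground terms, the 1 constant gives N_0 = 1, and each function symbol of arity r contributes N_{k-1}^r new terms at level k: N_k = 1 + N_{k-1}^2.
  N_0 = 1
  N_1 = 1 + 1^2 = 2
  Explicitly: v, cons(v, v).
So there are 2 ground terms available for substitution.
The clause has 1 distinct variable (u), which appears in the body. In the free term algebra distinct substitutions yield syntactically distinct ground instances.
Number of ground instances = 2.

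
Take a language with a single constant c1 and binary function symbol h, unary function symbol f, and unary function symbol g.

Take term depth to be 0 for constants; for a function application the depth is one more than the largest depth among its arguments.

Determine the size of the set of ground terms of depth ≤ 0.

Let N_k count ground terms of depth at most k. Each non-constant term of depth ≤ k is some function symbol applied to depth-≤(k−1) arguments, giving N_k = 1 + N_{k-1}^2 + N_{k-1} + N_{k-1}.
N_0 = 1
Explicitly: c1.

1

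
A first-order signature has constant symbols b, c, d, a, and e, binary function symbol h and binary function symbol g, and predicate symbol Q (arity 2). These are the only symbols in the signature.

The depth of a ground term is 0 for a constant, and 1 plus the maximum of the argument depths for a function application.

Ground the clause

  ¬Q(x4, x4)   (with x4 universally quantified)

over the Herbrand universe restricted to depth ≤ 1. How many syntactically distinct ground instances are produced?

55

Ground terms of depth ≤ 1:
  Let N_k = |{terms of depth ≤ k}|. Then N_0 = 5 and N_k = 5 + N_{k-1}^2 + N_{k-1}^2 for k ≥ 1 (one summand per function symbol, arity giving the exponent).
  N_0 = 5
  N_1 = 5 + 5^2 + 5^2 = 55
So there are 55 ground terms available for substitution.
The body mentions the single quantified variable x4; since ground terms form a free algebra, no two substitutions collapse to the same formula.
Number of ground instances = 55.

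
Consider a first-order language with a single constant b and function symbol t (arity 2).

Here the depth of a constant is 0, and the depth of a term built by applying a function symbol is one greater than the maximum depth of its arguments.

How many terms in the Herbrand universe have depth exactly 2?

If N_k denotes the number of depth-≤k ground terms, the 1 constant gives N_0 = 1, and each function symbol of arity r contributes N_{k-1}^r new terms at level k: N_k = 1 + N_{k-1}^2.
N_0 = 1
N_1 = 1 + 1^2 = 2
N_2 = 1 + 2^2 = 5
Terms of depth exactly 2: N_2 − N_1 = 5 − 2 = 3.

3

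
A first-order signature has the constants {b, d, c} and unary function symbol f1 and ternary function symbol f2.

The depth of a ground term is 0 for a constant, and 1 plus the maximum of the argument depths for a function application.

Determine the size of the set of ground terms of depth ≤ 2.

35973

Let N_k = |{terms of depth ≤ k}|. Then N_0 = 3 and N_k = 3 + N_{k-1} + N_{k-1}^3 for k ≥ 1 (one summand per function symbol, arity giving the exponent).
N_0 = 3
N_1 = 3 + 3 + 3^3 = 33
N_2 = 3 + 33 + 33^3 = 35973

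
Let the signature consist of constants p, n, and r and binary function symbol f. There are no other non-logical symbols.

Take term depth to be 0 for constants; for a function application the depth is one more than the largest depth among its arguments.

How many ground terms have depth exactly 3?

Let N_k = |{terms of depth ≤ k}|. Then N_0 = 3 and N_k = 3 + N_{k-1}^2 for k ≥ 1 (one summand per function symbol, arity giving the exponent).
N_0 = 3
N_1 = 3 + 3^2 = 12
N_2 = 3 + 12^2 = 147
N_3 = 3 + 147^2 = 21612
Terms of depth exactly 3: N_3 − N_2 = 21612 − 147 = 21465.

21465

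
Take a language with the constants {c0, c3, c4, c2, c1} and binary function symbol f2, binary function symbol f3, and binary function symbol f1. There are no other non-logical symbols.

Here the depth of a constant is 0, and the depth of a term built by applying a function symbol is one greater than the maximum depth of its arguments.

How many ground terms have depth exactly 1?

75

Let N_k = |{terms of depth ≤ k}|. Then N_0 = 5 and N_k = 5 + N_{k-1}^2 + N_{k-1}^2 + N_{k-1}^2 for k ≥ 1 (one summand per function symbol, arity giving the exponent).
N_0 = 5
N_1 = 5 + 5^2 + 5^2 + 5^2 = 80
Terms of depth exactly 1: N_1 − N_0 = 80 − 5 = 75.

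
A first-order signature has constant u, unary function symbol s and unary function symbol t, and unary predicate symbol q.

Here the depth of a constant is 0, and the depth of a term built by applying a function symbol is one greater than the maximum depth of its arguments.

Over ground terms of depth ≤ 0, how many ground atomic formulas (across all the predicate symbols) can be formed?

1

First count ground terms of depth ≤ 0.
Let N_k count ground terms of depth at most k. Each non-constant term of depth ≤ k is some function symbol applied to depth-≤(k−1) arguments, giving N_k = 1 + N_{k-1} + N_{k-1}.
N_0 = 1
Explicitly: u.
So |H| = 1.
Each predicate of arity r yields |H|^r ground atoms (one per choice of an r-tuple from H):
  q: 1
Total ground atoms: 1.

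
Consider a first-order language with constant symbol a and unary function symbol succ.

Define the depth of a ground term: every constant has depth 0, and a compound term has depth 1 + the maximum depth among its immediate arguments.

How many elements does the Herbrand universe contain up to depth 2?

Let N_k count ground terms of depth at most k. Each non-constant term of depth ≤ k is some function symbol applied to depth-≤(k−1) arguments, giving N_k = 1 + N_{k-1}.
N_0 = 1
N_1 = 1 + 1 = 2
N_2 = 1 + 2 = 3
Explicitly: a, succ(a), succ(succ(a)).

3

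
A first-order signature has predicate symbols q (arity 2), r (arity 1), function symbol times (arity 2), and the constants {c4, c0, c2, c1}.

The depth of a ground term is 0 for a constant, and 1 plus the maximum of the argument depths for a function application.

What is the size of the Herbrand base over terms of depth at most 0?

20

First count ground terms of depth ≤ 0.
Let N_k count ground terms of depth at most k. Each non-constant term of depth ≤ k is some function symbol applied to depth-≤(k−1) arguments, giving N_k = 4 + N_{k-1}^2.
N_0 = 4
Explicitly: c4, c0, c2, c1.
So |H| = 4.
For each predicate symbol, the number of ground atoms is |H| raised to its arity; summing:
  q: 4^2 = 16;  r: 4
Total ground atoms: 16 + 4 = 20.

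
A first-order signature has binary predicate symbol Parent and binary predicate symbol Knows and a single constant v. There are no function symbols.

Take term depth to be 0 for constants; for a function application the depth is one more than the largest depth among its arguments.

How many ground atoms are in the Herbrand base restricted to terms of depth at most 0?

2

First count ground terms of depth ≤ 0.
With no function symbols every ground term is a constant, so there is exactly 1 ground term at every depth bound.
N_0 = 1
Explicitly: v.
So |H| = 1.
For each predicate symbol, the number of ground atoms is |H| raised to its arity; summing:
  Parent: 1^2 = 1;  Knows: 1^2 = 1
Total ground atoms: 1 + 1 = 2.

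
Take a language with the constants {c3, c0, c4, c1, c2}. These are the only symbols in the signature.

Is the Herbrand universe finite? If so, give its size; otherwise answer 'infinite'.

There are no function symbols, so every ground term is one of the 5 constants.
The Herbrand universe is {c3, c0, c4, c1, c2}, which is finite with 5 elements.

5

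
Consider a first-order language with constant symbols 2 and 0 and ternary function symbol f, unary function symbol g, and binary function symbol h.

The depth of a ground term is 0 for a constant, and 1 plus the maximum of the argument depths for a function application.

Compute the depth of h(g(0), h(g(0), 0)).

depth(g(0)) = 1 + depth(0) = 1 + 0 = 1
depth(h(g(0), 0)) = 1 + max(1, 0) = 2
depth(h(g(0), h(g(0), 0))) = 1 + max(1, 2) = 3

3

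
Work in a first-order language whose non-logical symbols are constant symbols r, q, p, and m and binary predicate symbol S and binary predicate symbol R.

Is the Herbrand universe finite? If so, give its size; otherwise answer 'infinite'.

There are no function symbols, so every ground term is one of the 4 constants.
The Herbrand universe is {r, q, p, m}, which is finite with 4 elements.

4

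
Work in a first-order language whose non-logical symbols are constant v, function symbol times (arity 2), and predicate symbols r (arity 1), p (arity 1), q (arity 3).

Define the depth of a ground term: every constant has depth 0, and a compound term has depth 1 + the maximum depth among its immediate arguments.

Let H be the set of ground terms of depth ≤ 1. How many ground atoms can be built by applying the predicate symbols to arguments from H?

First count ground terms of depth ≤ 1.
Write N_k for the number of ground terms of depth ≤ k. A term of depth ≤ k is either a constant or a function symbol applied to arguments of depth ≤ k−1, so N_k = 1 + N_{k-1}^2.
N_0 = 1
N_1 = 1 + 1^2 = 2
So |H| = 2.
Each predicate of arity r yields |H|^r ground atoms (one per choice of an r-tuple from H):
  r: 2;  p: 2;  q: 2^3 = 8
Total ground atoms: 2 + 2 + 8 = 12.

12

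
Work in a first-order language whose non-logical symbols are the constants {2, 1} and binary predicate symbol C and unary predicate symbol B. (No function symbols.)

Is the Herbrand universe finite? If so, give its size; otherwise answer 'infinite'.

There are no function symbols, so every ground term is one of the 2 constants.
The Herbrand universe is {2, 1}, which is finite with 2 elements.

2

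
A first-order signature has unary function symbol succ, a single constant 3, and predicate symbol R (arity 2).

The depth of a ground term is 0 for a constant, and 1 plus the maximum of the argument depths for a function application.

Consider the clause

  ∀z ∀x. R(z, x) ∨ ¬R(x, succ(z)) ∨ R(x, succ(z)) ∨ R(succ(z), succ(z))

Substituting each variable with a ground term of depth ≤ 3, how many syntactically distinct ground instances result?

16

Ground terms of depth ≤ 3:
  Write N_k for the number of ground terms of depth ≤ k. A term of depth ≤ k is either a constant or a function symbol applied to arguments of depth ≤ k−1, so N_k = 1 + N_{k-1}.
  N_0 = 1
  N_1 = 1 + 1 = 2
  N_2 = 1 + 2 = 3
  N_3 = 1 + 3 = 4
  Explicitly: 3, succ(3), succ(succ(3)), succ(succ(succ(3))).
So there are 4 ground terms available for substitution.
Each of z, x ranges independently over the available ground terms, and distinct assignments produce distinct instances.
Number of ground instances = 4^2 = 16.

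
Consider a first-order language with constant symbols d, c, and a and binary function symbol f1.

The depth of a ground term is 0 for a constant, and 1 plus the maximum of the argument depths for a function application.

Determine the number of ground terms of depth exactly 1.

Let N_k count ground terms of depth at most k. Each non-constant term of depth ≤ k is some function symbol applied to depth-≤(k−1) arguments, giving N_k = 3 + N_{k-1}^2.
N_0 = 3
N_1 = 3 + 3^2 = 12
Terms of depth exactly 1: N_1 − N_0 = 12 − 3 = 9.

9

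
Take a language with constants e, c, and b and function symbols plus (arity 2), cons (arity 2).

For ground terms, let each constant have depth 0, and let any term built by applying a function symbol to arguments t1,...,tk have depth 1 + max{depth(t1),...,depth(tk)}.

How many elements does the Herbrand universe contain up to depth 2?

Write N_k for the number of ground terms of depth ≤ k. A term of depth ≤ k is either a constant or a function symbol applied to arguments of depth ≤ k−1, so N_k = 3 + N_{k-1}^2 + N_{k-1}^2.
N_0 = 3
N_1 = 3 + 3^2 + 3^2 = 21
N_2 = 3 + 21^2 + 21^2 = 885

885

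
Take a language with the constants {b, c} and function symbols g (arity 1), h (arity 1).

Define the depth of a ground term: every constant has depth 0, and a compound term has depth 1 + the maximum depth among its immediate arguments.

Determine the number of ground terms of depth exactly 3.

16

Let N_k count ground terms of depth at most k. Each non-constant term of depth ≤ k is some function symbol applied to depth-≤(k−1) arguments, giving N_k = 2 + N_{k-1} + N_{k-1}.
N_0 = 2
N_1 = 2 + 2 + 2 = 6
N_2 = 2 + 6 + 6 = 14
N_3 = 2 + 14 + 14 = 30
Terms of depth exactly 3: N_3 − N_2 = 30 − 14 = 16.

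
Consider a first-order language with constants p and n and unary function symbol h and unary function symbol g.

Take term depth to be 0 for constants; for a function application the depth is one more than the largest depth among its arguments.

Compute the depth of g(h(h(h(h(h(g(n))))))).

7

depth(g(n)) = 1 + depth(n) = 1 + 0 = 1
depth(h(g(n))) = 1 + depth(g(n)) = 1 + 1 = 2
depth(h(h(g(n)))) = 1 + depth(h(g(n))) = 1 + 2 = 3
depth(h(h(h(g(n))))) = 1 + depth(h(h(g(n)))) = 1 + 3 = 4
depth(h(h(h(h(g(n)))))) = 1 + depth(h(h(h(g(n))))) = 1 + 4 = 5
depth(h(h(h(h(h(g(n))))))) = 1 + depth(h(h(h(h(g(n)))))) = 1 + 5 = 6
depth(g(h(h(h(h(h(g(n)))))))) = 1 + depth(h(h(h(h(h(g(n))))))) = 1 + 6 = 7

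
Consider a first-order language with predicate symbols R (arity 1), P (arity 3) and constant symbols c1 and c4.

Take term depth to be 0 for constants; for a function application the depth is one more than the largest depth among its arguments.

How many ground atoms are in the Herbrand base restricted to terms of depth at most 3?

First count ground terms of depth ≤ 3.
With no function symbols every ground term is a constant, so there are exactly 2 ground terms at every depth bound.
N_0 = 2
N_1 = 2
N_2 = 2
N_3 = 2
Explicitly: c1, c4.
So |H| = 2.
Each predicate of arity r yields |H|^r ground atoms (one per choice of an r-tuple from H):
  R: 2;  P: 2^3 = 8
Total ground atoms: 2 + 8 = 10.

10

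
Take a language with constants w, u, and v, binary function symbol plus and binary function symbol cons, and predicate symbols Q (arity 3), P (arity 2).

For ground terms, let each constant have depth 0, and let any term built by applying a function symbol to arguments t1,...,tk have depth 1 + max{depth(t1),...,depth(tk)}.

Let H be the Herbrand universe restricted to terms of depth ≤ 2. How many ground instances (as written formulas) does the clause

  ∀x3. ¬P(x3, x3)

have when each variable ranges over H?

Ground terms of depth ≤ 2:
  Let N_k count ground terms of depth at most k. Each non-constant term of depth ≤ k is some function symbol applied to depth-≤(k−1) arguments, giving N_k = 3 + N_{k-1}^2 + N_{k-1}^2.
  N_0 = 3
  N_1 = 3 + 3^2 + 3^2 = 21
  N_2 = 3 + 21^2 + 21^2 = 885
So there are 885 ground terms available for substitution.
The clause has 1 distinct variable (x3), which appears in the body. In the free term algebra distinct substitutions yield syntactically distinct ground instances.
Number of ground instances = 885.

885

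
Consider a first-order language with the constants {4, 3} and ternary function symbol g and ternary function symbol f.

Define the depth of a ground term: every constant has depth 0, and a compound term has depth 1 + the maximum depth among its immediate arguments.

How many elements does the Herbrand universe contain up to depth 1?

Let N_k count ground terms of depth at most k. Each non-constant term of depth ≤ k is some function symbol applied to depth-≤(k−1) arguments, giving N_k = 2 + N_{k-1}^3 + N_{k-1}^3.
N_0 = 2
N_1 = 2 + 2^3 + 2^3 = 18

18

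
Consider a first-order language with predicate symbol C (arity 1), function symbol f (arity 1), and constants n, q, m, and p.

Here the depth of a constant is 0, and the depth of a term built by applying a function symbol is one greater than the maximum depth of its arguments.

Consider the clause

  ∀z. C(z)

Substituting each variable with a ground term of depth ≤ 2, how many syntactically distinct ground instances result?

12

Ground terms of depth ≤ 2:
  If N_k denotes the number of depth-≤k ground terms, the 4 constants give N_0 = 4, and each function symbol of arity r contributes N_{k-1}^r new terms at level k: N_k = 4 + N_{k-1}.
  N_0 = 4
  N_1 = 4 + 4 = 8
  N_2 = 4 + 8 = 12
  Explicitly: n, q, m, p, f(n), f(q), f(m), f(p), f(f(n)), f(f(q)), f(f(m)), f(f(p)).
So there are 12 ground terms available for substitution.
The clause has 1 distinct variable (z), which appears in the body. In the free term algebra distinct substitutions yield syntactically distinct ground instances.
Number of ground instances = 12.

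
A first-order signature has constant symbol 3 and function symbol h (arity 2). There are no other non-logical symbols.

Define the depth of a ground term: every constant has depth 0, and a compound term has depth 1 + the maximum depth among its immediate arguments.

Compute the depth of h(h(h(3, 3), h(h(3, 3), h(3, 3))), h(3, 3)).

4

depth(h(3, 3)) = 1 + max(0, 0) = 1
depth(h(h(3, 3), h(3, 3))) = 1 + max(1, 1) = 2
depth(h(h(3, 3), h(h(3, 3), h(3, 3)))) = 1 + max(1, 2) = 3
depth(h(h(h(3, 3), h(h(3, 3), h(3, 3))), h(3, 3))) = 1 + max(3, 1) = 4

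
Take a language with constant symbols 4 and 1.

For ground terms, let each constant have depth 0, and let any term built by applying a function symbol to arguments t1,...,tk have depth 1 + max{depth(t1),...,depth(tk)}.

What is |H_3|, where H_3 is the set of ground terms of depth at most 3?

With no function symbols every ground term is a constant, so there are exactly 2 ground terms at every depth bound.
N_0 = 2
N_1 = 2
N_2 = 2
N_3 = 2

2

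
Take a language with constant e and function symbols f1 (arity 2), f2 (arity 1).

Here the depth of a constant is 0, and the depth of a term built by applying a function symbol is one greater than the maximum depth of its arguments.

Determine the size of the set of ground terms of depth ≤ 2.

If N_k denotes the number of depth-≤k ground terms, the 1 constant gives N_0 = 1, and each function symbol of arity r contributes N_{k-1}^r new terms at level k: N_k = 1 + N_{k-1}^2 + N_{k-1}.
N_0 = 1
N_1 = 1 + 1^2 + 1 = 3
N_2 = 1 + 3^2 + 3 = 13

13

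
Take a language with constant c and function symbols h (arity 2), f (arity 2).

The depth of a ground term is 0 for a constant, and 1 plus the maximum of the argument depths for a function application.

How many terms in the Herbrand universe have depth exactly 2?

Count level by level. With function symbols h/2, f/2, the terms of depth ≤ k are the 1 constant together with each function applied to depth-≤(k−1) tuples, so N_k = 1 + N_{k-1}^2 + N_{k-1}^2.
N_0 = 1
N_1 = 1 + 1^2 + 1^2 = 3
N_2 = 1 + 3^2 + 3^2 = 19
Terms of depth exactly 2: N_2 − N_1 = 19 − 3 = 16.

16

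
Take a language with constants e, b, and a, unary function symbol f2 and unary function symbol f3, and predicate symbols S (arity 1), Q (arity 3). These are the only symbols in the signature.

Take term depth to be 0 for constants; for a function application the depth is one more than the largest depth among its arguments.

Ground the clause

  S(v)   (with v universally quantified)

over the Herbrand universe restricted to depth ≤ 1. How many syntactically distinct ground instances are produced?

9

Ground terms of depth ≤ 1:
  Let N_k = |{terms of depth ≤ k}|. Then N_0 = 3 and N_k = 3 + N_{k-1} + N_{k-1} for k ≥ 1 (one summand per function symbol, arity giving the exponent).
  N_0 = 3
  N_1 = 3 + 3 + 3 = 9
  Explicitly: e, b, a, f2(e), f2(b), f2(a), f3(e), f3(b), f3(a).
So there are 9 ground terms available for substitution.
The variable v ranges independently over the available ground terms, and distinct assignments produce distinct instances.
Number of ground instances = 9.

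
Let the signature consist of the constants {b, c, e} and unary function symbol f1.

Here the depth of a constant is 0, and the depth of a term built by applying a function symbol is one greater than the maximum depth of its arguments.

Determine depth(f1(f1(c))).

2

depth(f1(c)) = 1 + depth(c) = 1 + 0 = 1
depth(f1(f1(c))) = 1 + depth(f1(c)) = 1 + 1 = 2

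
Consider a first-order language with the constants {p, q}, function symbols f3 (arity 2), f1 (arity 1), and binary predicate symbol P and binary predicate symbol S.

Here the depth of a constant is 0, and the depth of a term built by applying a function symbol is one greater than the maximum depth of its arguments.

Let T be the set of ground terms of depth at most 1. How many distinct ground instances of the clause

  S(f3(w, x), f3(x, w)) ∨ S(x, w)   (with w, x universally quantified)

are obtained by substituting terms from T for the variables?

64

Ground terms of depth ≤ 1:
  Write N_k for the number of ground terms of depth ≤ k. A term of depth ≤ k is either a constant or a function symbol applied to arguments of depth ≤ k−1, so N_k = 2 + N_{k-1}^2 + N_{k-1}.
  N_0 = 2
  N_1 = 2 + 2^2 + 2 = 8
  Explicitly: p, q, f3(p, p), f3(p, q), f3(q, p), f3(q, q), f1(p), f1(q).
So there are 8 ground terms available for substitution.
Each of w, x ranges independently over the available ground terms, and distinct assignments produce distinct instances.
Number of ground instances = 8^2 = 64.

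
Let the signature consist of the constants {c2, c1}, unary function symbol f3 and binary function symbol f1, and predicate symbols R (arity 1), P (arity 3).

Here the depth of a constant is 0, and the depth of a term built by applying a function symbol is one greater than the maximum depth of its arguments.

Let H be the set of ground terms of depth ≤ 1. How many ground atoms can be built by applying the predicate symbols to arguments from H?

520

First count ground terms of depth ≤ 1.
Let N_k count ground terms of depth at most k. Each non-constant term of depth ≤ k is some function symbol applied to depth-≤(k−1) arguments, giving N_k = 2 + N_{k-1} + N_{k-1}^2.
N_0 = 2
N_1 = 2 + 2 + 2^2 = 8
Explicitly: c2, c1, f3(c2), f3(c1), f1(c2, c2), f1(c2, c1), f1(c1, c2), f1(c1, c1).
So |H| = 8.
Ground atoms are formed by filling each argument slot of a predicate with a term from H, so an r-ary predicate gives |H|^r atoms:
  R: 8;  P: 8^3 = 512
Total ground atoms: 8 + 512 = 520.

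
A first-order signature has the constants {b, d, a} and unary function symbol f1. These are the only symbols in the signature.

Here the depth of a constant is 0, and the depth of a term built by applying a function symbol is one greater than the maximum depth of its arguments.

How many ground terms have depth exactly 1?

Write N_k for the number of ground terms of depth ≤ k. A term of depth ≤ k is either a constant or a function symbol applied to arguments of depth ≤ k−1, so N_k = 3 + N_{k-1}.
N_0 = 3
N_1 = 3 + 3 = 6
Terms of depth exactly 1: N_1 − N_0 = 6 − 3 = 3.

3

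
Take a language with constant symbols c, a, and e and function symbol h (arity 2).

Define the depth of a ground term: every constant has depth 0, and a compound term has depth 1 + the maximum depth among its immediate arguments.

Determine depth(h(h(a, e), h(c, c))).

depth(h(a, e)) = 1 + max(0, 0) = 1
depth(h(c, c)) = 1 + max(0, 0) = 1
depth(h(h(a, e), h(c, c))) = 1 + max(1, 1) = 2

2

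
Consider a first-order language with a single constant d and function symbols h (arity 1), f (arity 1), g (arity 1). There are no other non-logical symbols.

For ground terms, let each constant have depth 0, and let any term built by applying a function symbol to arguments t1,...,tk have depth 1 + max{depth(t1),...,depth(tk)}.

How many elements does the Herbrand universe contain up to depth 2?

13

Let N_k count ground terms of depth at most k. Each non-constant term of depth ≤ k is some function symbol applied to depth-≤(k−1) arguments, giving N_k = 1 + N_{k-1} + N_{k-1} + N_{k-1}.
N_0 = 1
N_1 = 1 + 1 + 1 + 1 = 4
N_2 = 1 + 4 + 4 + 4 = 13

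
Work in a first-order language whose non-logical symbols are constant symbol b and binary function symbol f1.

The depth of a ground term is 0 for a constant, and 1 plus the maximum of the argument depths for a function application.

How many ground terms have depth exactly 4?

Let N_k = |{terms of depth ≤ k}|. Then N_0 = 1 and N_k = 1 + N_{k-1}^2 for k ≥ 1 (one summand per function symbol, arity giving the exponent).
N_0 = 1
N_1 = 1 + 1^2 = 2
N_2 = 1 + 2^2 = 5
N_3 = 1 + 5^2 = 26
N_4 = 1 + 26^2 = 677
Terms of depth exactly 4: N_4 − N_3 = 677 − 26 = 651.

651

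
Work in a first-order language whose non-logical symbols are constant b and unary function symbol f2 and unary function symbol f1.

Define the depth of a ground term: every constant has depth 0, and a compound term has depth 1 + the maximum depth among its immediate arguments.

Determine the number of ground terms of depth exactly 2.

Write N_k for the number of ground terms of depth ≤ k. A term of depth ≤ k is either a constant or a function symbol applied to arguments of depth ≤ k−1, so N_k = 1 + N_{k-1} + N_{k-1}.
N_0 = 1
N_1 = 1 + 1 + 1 = 3
N_2 = 1 + 3 + 3 = 7
Terms of depth exactly 2: N_2 − N_1 = 7 − 3 = 4.

4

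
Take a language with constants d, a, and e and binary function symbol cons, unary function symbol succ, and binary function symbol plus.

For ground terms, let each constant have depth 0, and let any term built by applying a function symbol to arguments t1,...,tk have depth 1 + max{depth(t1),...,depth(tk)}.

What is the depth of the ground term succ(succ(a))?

depth(succ(a)) = 1 + depth(a) = 1 + 0 = 1
depth(succ(succ(a))) = 1 + depth(succ(a)) = 1 + 1 = 2

2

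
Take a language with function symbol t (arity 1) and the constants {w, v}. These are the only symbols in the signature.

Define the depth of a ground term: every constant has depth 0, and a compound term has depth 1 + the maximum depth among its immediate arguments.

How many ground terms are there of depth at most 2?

6

If N_k denotes the number of depth-≤k ground terms, the 2 constants give N_0 = 2, and each function symbol of arity r contributes N_{k-1}^r new terms at level k: N_k = 2 + N_{k-1}.
N_0 = 2
N_1 = 2 + 2 = 4
N_2 = 2 + 4 = 6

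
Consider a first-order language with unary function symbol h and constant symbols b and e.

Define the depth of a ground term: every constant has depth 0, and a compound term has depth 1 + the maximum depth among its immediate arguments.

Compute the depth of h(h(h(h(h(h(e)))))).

6

depth(h(e)) = 1 + depth(e) = 1 + 0 = 1
depth(h(h(e))) = 1 + depth(h(e)) = 1 + 1 = 2
depth(h(h(h(e)))) = 1 + depth(h(h(e))) = 1 + 2 = 3
depth(h(h(h(h(e))))) = 1 + depth(h(h(h(e)))) = 1 + 3 = 4
depth(h(h(h(h(h(e)))))) = 1 + depth(h(h(h(h(e))))) = 1 + 4 = 5
depth(h(h(h(h(h(h(e))))))) = 1 + depth(h(h(h(h(h(e)))))) = 1 + 5 = 6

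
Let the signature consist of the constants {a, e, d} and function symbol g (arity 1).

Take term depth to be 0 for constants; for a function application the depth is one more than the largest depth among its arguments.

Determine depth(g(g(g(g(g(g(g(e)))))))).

depth(g(e)) = 1 + depth(e) = 1 + 0 = 1
depth(g(g(e))) = 1 + depth(g(e)) = 1 + 1 = 2
depth(g(g(g(e)))) = 1 + depth(g(g(e))) = 1 + 2 = 3
depth(g(g(g(g(e))))) = 1 + depth(g(g(g(e)))) = 1 + 3 = 4
depth(g(g(g(g(g(e)))))) = 1 + depth(g(g(g(g(e))))) = 1 + 4 = 5
depth(g(g(g(g(g(g(e))))))) = 1 + depth(g(g(g(g(g(e)))))) = 1 + 5 = 6
depth(g(g(g(g(g(g(g(e)))))))) = 1 + depth(g(g(g(g(g(g(e))))))) = 1 + 6 = 7

7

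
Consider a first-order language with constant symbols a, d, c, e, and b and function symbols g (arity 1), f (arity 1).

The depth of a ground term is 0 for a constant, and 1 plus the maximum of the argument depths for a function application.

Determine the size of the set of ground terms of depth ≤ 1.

15

Let N_k count ground terms of depth at most k. Each non-constant term of depth ≤ k is some function symbol applied to depth-≤(k−1) arguments, giving N_k = 5 + N_{k-1} + N_{k-1}.
N_0 = 5
N_1 = 5 + 5 + 5 = 15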